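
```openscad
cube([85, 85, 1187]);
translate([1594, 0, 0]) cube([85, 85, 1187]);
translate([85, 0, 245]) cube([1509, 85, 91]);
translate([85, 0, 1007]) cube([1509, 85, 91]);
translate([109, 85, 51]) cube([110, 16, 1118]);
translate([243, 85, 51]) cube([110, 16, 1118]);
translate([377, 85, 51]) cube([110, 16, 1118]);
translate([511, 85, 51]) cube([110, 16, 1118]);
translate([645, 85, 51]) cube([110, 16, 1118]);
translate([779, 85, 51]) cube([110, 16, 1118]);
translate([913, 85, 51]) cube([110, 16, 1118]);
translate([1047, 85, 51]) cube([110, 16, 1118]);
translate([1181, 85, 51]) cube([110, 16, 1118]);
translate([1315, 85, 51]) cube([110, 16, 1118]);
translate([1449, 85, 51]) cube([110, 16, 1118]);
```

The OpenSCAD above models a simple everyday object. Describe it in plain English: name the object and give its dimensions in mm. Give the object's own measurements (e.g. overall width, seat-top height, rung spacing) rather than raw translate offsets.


A fence section. Two 85×85 mm posts, 1187 mm tall, stand on the floor with a clear span of 1509 mm between their inner faces. Two horizontal rails of 85×91 mm section span the gap between the posts with their undersides at z = 245 mm and z = 1007 mm, flush with the posts' −y face. 11 pickets, each 110 mm wide, 16 mm thick and 1118 mm tall, are fixed to the +y face of the rails with their bottoms at z = 51 mm, spaced across the span with a 24 mm gap after the −x post and between neighbouring pickets, with 35 mm left before the +x post.


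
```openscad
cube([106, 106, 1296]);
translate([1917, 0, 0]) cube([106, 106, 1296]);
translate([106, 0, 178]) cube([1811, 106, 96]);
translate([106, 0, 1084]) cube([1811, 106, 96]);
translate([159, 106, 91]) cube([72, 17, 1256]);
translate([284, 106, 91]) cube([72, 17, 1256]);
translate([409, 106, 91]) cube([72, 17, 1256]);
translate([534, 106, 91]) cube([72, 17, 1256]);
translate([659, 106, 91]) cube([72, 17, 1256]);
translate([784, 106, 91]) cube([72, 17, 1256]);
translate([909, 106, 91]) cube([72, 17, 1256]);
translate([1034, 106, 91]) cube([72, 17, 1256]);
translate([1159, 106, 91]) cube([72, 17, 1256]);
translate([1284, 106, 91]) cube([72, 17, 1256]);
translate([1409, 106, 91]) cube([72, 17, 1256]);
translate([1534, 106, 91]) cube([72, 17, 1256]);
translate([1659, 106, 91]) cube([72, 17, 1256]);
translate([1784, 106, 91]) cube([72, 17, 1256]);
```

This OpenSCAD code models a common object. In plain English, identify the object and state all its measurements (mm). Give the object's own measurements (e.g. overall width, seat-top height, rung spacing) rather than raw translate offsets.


A fence section. Two 106×106 mm posts, 1296 mm tall, stand on the floor with a clear span of 1811 mm between their inner faces. Two horizontal rails of 106×96 mm section span the gap between the posts with their undersides at z = 178 mm and z = 1084 mm, flush with the posts' −y face. 14 pickets, each 72 mm wide, 17 mm thick and 1256 mm tall, are fixed to the +y face of the rails with their bottoms at z = 91 mm, spaced across the span with a 53 mm gap after the −x post and between neighbouring pickets, with 61 mm left before the +x post.


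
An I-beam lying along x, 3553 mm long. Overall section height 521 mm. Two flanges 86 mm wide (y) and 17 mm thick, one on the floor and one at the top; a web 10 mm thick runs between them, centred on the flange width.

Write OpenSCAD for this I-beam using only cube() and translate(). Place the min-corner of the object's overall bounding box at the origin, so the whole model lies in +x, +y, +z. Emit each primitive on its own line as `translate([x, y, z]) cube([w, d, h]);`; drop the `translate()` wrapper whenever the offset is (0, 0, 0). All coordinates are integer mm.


cube([3553, 86, 17]);
translate([0, 38, 17]) cube([3553, 10, 487]);
translate([0, 0, 504]) cube([3553, 86, 17]);


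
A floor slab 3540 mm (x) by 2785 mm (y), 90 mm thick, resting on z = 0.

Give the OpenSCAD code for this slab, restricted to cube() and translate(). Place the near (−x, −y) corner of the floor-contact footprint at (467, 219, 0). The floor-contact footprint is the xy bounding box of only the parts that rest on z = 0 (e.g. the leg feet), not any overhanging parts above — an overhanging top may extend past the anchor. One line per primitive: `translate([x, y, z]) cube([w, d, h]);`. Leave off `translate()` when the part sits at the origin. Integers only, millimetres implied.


translate([467, 219, 0]) cube([3540, 2785, 90]);


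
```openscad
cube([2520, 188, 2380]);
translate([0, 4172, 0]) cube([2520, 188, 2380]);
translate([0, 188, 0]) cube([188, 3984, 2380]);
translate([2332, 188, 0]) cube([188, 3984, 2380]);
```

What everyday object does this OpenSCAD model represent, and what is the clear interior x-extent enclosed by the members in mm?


A house (or room) frame. The interior width is 2144 mm.

Four 2380 mm walls enclosing a rectangle with no floor or roof — a room or house frame. Outside width is 2520 mm and wall thickness is 188 mm, so the interior width is 2520 − 2 × 188 = 2144 mm.


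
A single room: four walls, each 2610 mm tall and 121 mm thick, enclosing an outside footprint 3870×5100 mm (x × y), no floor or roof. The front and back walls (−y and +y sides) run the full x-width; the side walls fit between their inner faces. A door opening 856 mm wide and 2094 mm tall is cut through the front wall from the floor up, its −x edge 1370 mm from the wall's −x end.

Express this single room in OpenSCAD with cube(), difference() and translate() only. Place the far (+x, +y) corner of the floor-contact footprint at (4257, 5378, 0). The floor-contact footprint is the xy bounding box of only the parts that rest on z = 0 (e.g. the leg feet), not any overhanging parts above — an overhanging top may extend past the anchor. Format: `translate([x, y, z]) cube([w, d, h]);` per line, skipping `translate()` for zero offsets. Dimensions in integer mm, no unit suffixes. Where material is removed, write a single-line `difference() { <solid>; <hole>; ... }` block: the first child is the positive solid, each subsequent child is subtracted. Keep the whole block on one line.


difference() { translate([387, 278, 0]) cube([3870, 121, 2610]); translate([1757, 278, 0]) cube([856, 121, 2094]); }
translate([387, 5257, 0]) cube([3870, 121, 2610]);
translate([387, 399, 0]) cube([121, 4858, 2610]);
translate([4136, 399, 0]) cube([121, 4858, 2610]);


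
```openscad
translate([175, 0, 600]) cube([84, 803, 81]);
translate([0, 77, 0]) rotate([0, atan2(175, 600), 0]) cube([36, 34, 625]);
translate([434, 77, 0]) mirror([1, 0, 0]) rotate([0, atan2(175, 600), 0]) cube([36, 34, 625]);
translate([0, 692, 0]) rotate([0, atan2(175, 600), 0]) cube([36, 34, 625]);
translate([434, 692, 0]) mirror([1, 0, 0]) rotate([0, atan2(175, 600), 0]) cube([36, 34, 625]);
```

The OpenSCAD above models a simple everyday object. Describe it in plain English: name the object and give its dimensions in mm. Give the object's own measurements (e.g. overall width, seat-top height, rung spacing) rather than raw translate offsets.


A sawhorse. A 84×803×81 mm beam (x, y, z) sits on two A-frame leg pairs. Each pair is two raked legs of 36×34 mm section (34 mm along y) splaying symmetrically in x. Each leg rises 600 mm vertically over 175 mm of horizontal reach and is 625 mm long along its own axis. Every leg's outer bottom edge rests on the floor and its outer top edge meets a bottom edge of the beam — the left legs (tilting toward +x) meet the beam's −x bottom edge, the right legs (their mirror images, tilting toward −x) meet its +x bottom edge — so the leg tops tuck under the beam, the beam's underside is 600 mm above the floor, and the feet are 434 mm apart outside-to-outside with the beam centred between them. The two leg pairs are set in 77 mm from either end of the beam.


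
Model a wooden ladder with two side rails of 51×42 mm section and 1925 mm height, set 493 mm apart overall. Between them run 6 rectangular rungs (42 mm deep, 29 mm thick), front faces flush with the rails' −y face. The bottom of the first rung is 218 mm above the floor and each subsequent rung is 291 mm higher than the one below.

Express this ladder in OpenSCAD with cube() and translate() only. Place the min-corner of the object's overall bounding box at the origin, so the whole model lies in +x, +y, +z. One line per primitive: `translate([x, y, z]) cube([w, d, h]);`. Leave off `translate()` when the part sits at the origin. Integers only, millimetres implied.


cube([51, 42, 1925]);
translate([442, 0, 0]) cube([51, 42, 1925]);
translate([51, 0, 218]) cube([391, 42, 29]);
translate([51, 0, 509]) cube([391, 42, 29]);
translate([51, 0, 800]) cube([391, 42, 29]);
translate([51, 0, 1091]) cube([391, 42, 29]);
translate([51, 0, 1382]) cube([391, 42, 29]);
translate([51, 0, 1673]) cube([391, 42, 29]);


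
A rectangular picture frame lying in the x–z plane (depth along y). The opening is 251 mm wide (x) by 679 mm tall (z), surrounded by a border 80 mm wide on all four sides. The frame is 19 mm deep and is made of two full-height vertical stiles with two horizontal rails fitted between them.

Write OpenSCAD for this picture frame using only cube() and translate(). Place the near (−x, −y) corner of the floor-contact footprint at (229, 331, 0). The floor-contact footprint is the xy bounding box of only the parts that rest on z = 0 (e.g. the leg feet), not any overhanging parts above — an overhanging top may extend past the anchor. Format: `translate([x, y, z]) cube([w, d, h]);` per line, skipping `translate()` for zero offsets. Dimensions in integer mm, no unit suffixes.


translate([229, 331, 0]) cube([80, 19, 839]);
translate([560, 331, 0]) cube([80, 19, 839]);
translate([309, 331, 0]) cube([251, 19, 80]);
translate([309, 331, 759]) cube([251, 19, 80]);


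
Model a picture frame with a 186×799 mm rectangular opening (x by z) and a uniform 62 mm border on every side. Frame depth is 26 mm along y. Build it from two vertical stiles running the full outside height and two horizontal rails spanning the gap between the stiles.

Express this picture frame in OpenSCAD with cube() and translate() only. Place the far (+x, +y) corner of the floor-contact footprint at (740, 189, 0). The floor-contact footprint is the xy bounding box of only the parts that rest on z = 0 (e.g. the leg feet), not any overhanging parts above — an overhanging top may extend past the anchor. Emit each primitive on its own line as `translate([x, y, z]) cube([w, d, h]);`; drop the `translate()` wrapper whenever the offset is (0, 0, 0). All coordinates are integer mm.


translate([430, 163, 0]) cube([62, 26, 923]);
translate([678, 163, 0]) cube([62, 26, 923]);
translate([492, 163, 0]) cube([186, 26, 62]);
translate([492, 163, 861]) cube([186, 26, 62]);


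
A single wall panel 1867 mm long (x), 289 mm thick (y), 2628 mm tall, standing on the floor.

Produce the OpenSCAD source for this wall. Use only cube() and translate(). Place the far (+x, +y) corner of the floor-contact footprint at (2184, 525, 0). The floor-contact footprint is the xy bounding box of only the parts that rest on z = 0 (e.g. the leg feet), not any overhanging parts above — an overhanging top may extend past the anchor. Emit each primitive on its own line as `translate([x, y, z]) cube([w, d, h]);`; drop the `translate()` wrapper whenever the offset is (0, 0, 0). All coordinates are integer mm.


translate([317, 236, 0]) cube([1867, 289, 2628]);


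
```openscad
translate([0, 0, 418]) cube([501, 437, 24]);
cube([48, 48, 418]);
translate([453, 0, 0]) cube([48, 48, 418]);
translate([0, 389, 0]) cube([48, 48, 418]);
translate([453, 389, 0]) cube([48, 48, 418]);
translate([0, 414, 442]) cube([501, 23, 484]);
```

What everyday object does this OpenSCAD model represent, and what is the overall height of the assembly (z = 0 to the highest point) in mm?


A chair. The overall height is 926 mm.

A slab on four corner posts with a tall panel at the back — a chair. The seat slab sits at z = 418 with thickness 24, and the 484 mm backrest starts at the seat top, so the overall height is 418 + 24 + 484 = 926 mm.


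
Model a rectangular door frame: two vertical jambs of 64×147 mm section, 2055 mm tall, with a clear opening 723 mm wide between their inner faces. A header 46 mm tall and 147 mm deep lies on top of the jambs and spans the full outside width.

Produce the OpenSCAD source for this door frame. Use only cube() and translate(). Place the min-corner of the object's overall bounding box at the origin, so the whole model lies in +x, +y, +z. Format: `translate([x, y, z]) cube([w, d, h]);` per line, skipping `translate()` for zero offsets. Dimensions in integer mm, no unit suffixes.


cube([64, 147, 2055]);
translate([787, 0, 0]) cube([64, 147, 2055]);
translate([0, 0, 2055]) cube([851, 147, 46]);


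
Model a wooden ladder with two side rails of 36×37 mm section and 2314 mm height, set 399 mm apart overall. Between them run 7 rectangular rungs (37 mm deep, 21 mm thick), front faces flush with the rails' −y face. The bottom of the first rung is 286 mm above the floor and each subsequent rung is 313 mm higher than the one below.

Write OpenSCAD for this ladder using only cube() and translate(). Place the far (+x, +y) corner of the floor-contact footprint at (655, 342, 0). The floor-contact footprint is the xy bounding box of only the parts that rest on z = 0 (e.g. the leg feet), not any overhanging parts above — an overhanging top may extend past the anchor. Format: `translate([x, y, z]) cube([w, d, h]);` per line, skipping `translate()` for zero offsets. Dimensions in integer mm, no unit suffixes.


// rung span = 399 - 2*36 = 327
// rung[k] z = 286 + k*313
translate([256, 305, 0]) cube([36, 37, 2314]);
translate([619, 305, 0]) cube([36, 37, 2314]);
translate([292, 305, 286]) cube([327, 37, 21]);
translate([292, 305, 599]) cube([327, 37, 21]);
translate([292, 305, 912]) cube([327, 37, 21]);
translate([292, 305, 1225]) cube([327, 37, 21]);
translate([292, 305, 1538]) cube([327, 37, 21]);
translate([292, 305, 1851]) cube([327, 37, 21]);
translate([292, 305, 2164]) cube([327, 37, 21]);


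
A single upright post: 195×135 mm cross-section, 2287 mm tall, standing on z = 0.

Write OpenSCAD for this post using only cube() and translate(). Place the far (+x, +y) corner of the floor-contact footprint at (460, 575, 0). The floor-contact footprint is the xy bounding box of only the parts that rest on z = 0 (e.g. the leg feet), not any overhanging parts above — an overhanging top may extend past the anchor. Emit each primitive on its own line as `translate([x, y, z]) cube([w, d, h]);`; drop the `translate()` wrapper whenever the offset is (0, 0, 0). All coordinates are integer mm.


translate([265, 440, 0]) cube([195, 135, 2287]);


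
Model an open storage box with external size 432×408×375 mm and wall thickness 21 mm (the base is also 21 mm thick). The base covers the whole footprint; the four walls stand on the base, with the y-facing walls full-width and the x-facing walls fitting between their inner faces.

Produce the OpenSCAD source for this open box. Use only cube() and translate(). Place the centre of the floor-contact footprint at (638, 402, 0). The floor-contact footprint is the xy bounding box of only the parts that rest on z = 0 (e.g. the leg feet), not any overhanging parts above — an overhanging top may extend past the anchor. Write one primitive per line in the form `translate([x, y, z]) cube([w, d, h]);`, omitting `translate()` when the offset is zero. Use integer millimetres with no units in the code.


translate([422, 198, 0]) cube([432, 408, 21]);
translate([422, 198, 21]) cube([432, 21, 354]);
translate([422, 585, 21]) cube([432, 21, 354]);
translate([422, 219, 21]) cube([21, 366, 354]);
translate([833, 219, 21]) cube([21, 366, 354]);


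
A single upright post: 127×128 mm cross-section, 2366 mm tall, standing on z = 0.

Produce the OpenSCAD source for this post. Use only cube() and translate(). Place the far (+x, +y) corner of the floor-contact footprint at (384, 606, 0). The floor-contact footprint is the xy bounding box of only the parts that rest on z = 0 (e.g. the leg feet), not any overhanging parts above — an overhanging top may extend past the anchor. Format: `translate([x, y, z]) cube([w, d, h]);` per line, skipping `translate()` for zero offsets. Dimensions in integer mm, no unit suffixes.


translate([257, 478, 0]) cube([127, 128, 2366]);


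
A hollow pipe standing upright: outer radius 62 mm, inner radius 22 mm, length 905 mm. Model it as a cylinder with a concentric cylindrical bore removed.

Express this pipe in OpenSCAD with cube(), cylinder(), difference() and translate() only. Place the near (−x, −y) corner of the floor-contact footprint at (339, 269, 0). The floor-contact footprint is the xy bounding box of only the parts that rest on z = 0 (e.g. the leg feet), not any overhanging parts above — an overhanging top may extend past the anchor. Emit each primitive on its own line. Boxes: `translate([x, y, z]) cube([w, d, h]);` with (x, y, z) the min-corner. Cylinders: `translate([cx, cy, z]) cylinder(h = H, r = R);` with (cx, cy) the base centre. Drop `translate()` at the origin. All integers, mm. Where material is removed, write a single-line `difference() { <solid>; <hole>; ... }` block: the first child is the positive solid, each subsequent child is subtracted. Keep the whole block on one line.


difference() { translate([401, 331, 0]) cylinder(h = 905, r = 62); translate([401, 331, 0]) cylinder(h = 905, r = 22); }


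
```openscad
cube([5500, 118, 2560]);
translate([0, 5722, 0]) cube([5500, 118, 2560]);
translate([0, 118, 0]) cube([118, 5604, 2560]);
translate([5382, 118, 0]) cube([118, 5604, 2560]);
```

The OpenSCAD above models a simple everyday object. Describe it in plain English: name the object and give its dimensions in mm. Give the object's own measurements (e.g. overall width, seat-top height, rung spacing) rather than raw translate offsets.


The wall frame of a small rectangular building: four walls, each 2560 mm tall and 118 mm thick, enclosing a footprint 5500 mm (x) by 5840 mm (y) outside-to-outside, with no floor or roof. The front and back walls (the −y and +y sides) span the full width; the two side walls fit between them.


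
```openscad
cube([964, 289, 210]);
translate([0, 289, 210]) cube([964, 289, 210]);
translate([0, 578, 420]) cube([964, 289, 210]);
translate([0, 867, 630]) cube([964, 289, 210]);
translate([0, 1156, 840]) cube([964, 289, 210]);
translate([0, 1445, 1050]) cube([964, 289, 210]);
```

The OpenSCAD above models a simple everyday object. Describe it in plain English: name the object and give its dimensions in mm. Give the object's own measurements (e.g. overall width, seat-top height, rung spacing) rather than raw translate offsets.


A straight staircase of 6 solid steps. Each step is 964 mm wide (x), 289 mm deep (y, the going) and 210 mm tall (the rise). The first step rests on the floor; each subsequent step sits one going further in +y and one rise higher in +z, directly behind and above the previous step with no overlap.


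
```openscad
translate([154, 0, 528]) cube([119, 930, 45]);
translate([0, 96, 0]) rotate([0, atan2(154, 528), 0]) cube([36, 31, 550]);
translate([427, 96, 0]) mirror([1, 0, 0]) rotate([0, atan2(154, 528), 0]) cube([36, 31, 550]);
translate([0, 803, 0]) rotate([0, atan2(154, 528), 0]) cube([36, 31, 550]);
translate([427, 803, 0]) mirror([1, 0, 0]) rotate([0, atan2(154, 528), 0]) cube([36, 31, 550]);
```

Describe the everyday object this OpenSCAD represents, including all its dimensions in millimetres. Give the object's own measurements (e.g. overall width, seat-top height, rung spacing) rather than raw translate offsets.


A sawhorse. A 119×930×45 mm beam (x, y, z) sits on two A-frame leg pairs. Each pair is two raked legs of 36×31 mm section (31 mm along y) splaying symmetrically in x. Each leg rises 528 mm vertically over 154 mm of horizontal reach and is 550 mm long along its own axis. Every leg's outer bottom edge rests on the floor and its outer top edge meets a bottom edge of the beam — the left legs (tilting toward +x) meet the beam's −x bottom edge, the right legs (their mirror images, tilting toward −x) meet its +x bottom edge — so the leg tops tuck under the beam, the beam's underside is 528 mm above the floor, and the feet are 427 mm apart outside-to-outside with the beam centred between them. The two leg pairs are set in 96 mm from either end of the beam.


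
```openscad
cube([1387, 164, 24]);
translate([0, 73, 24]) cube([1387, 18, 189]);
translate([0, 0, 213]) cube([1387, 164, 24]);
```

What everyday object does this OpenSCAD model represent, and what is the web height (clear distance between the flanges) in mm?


An I-beam. The web height is 189 mm.

Two wide flanges with a thin centred web — an I-beam. Overall 237 mm minus two 24 mm flanges gives a web of 237 − 2·24 = 189 mm.


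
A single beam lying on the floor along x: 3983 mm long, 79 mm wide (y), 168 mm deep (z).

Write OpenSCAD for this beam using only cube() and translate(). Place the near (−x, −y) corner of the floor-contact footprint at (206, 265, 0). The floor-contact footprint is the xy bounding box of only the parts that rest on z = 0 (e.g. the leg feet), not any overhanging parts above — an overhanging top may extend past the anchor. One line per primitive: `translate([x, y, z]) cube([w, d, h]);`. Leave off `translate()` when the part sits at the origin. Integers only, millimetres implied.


translate([206, 265, 0]) cube([3983, 79, 168]);


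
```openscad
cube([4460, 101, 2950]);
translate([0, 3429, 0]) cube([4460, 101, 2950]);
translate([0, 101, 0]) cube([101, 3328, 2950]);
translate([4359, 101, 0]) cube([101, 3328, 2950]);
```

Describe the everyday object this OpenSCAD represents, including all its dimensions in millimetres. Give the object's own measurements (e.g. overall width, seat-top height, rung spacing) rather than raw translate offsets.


The wall frame of a small rectangular building: four walls, each 2950 mm tall and 101 mm thick, enclosing a footprint 4460 mm (x) by 3530 mm (y) outside-to-outside, with no floor or roof. The front and back walls (the −y and +y sides) span the full width; the two side walls fit between them.


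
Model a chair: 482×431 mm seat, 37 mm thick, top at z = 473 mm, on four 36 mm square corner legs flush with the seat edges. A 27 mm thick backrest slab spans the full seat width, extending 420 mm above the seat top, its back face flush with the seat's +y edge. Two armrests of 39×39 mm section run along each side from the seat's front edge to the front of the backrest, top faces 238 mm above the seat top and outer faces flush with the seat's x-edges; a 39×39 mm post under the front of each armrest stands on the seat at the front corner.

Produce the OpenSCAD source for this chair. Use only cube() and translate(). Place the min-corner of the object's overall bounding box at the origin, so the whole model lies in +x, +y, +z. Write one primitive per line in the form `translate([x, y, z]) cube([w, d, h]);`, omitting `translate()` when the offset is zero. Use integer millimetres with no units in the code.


// leg_h = 473 - 37 = 436
// arm post h = 238 - 39 = 199
translate([0, 0, 436]) cube([482, 431, 37]);
cube([36, 36, 436]);
translate([446, 0, 0]) cube([36, 36, 436]);
translate([0, 395, 0]) cube([36, 36, 436]);
translate([446, 395, 0]) cube([36, 36, 436]);
translate([0, 404, 473]) cube([482, 27, 420]);
translate([0, 0, 672]) cube([39, 404, 39]);
translate([443, 0, 672]) cube([39, 404, 39]);
translate([0, 0, 473]) cube([39, 39, 199]);
translate([443, 0, 473]) cube([39, 39, 199]);


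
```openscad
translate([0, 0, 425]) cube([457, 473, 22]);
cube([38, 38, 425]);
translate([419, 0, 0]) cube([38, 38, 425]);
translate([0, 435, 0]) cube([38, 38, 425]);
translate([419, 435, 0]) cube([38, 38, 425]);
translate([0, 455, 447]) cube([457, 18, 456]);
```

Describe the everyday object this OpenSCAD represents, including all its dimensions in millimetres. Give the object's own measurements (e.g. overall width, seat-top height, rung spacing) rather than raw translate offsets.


A chair. The seat is a 457×473×22 mm slab with its top at z = 447 mm, on four 38×38 mm corner legs (flush with the seat edges, standing on z = 0). A flat backrest 18 mm thick, 456 mm tall, spans the full seat width and rises from the seat top along its +y edge, rear face flush with the rear of the seat.


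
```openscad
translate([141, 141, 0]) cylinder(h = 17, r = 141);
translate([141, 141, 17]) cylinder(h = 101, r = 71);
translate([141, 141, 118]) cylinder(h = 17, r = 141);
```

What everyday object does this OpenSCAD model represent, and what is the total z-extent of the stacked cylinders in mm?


A spool. The overall height is 135 mm.

Three coaxial cylinders, large–small–large — a spool. Two 17 mm flanges and a 101 mm core give 17 + 101 + 17 = 135 mm.


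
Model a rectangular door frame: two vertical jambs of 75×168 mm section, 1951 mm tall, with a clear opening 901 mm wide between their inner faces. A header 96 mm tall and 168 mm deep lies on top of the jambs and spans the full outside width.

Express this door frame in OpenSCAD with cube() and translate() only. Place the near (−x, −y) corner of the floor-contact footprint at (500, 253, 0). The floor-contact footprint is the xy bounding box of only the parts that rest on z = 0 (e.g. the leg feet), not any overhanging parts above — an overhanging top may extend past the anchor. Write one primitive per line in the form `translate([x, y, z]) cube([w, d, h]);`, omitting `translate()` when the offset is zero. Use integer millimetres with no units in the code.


translate([500, 253, 0]) cube([75, 168, 1951]);
translate([1476, 253, 0]) cube([75, 168, 1951]);
translate([500, 253, 1951]) cube([1051, 168, 96]);


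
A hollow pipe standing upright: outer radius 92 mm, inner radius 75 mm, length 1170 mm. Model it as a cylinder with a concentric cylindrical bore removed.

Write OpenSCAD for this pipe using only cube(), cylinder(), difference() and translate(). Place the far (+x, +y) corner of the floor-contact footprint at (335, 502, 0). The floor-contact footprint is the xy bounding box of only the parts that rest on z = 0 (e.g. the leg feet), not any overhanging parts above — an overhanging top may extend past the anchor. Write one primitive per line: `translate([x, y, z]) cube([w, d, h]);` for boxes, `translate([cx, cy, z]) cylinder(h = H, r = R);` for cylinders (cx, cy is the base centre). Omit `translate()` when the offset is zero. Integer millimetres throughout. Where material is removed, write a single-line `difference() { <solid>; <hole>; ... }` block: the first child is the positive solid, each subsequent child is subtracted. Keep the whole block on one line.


difference() { translate([243, 410, 0]) cylinder(h = 1170, r = 92); translate([243, 410, 0]) cylinder(h = 1170, r = 75); }


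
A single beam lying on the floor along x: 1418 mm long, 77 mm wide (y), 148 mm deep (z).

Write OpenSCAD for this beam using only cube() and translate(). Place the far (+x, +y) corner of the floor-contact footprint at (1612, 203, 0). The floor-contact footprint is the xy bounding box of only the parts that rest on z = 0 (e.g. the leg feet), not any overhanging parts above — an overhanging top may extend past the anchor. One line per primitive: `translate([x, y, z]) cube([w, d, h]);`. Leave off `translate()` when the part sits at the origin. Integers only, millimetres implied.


translate([194, 126, 0]) cube([1418, 77, 148]);


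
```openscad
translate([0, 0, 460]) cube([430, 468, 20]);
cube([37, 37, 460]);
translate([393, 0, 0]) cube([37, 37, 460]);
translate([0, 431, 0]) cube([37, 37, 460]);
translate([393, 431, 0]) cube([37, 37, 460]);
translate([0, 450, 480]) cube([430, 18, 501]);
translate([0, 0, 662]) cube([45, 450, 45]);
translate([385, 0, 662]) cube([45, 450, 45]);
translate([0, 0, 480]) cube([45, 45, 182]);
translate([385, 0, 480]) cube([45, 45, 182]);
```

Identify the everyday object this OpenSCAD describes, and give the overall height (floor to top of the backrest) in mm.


A chair. The overall height is 981 mm.

A slab on four corner posts with a tall panel at the back — a chair. The seat slab sits at z = 460 with thickness 20, and the 501 mm backrest starts at the seat top, so the overall height is 460 + 20 + 501 = 981 mm.


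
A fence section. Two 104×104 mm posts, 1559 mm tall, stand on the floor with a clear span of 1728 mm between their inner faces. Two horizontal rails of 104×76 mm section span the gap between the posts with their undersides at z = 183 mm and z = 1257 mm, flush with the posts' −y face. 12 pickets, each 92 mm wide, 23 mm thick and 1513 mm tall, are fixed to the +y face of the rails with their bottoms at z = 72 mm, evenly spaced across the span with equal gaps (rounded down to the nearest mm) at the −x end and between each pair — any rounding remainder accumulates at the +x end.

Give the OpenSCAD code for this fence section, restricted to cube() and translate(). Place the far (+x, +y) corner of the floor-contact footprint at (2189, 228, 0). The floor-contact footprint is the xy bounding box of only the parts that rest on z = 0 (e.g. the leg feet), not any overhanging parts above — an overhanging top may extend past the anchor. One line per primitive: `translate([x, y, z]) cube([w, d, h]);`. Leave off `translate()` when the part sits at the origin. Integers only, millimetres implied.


translate([253, 124, 0]) cube([104, 104, 1559]);
translate([2085, 124, 0]) cube([104, 104, 1559]);
translate([357, 124, 183]) cube([1728, 104, 76]);
translate([357, 124, 1257]) cube([1728, 104, 76]);
translate([405, 228, 72]) cube([92, 23, 1513]);
translate([545, 228, 72]) cube([92, 23, 1513]);
translate([685, 228, 72]) cube([92, 23, 1513]);
translate([825, 228, 72]) cube([92, 23, 1513]);
translate([965, 228, 72]) cube([92, 23, 1513]);
translate([1105, 228, 72]) cube([92, 23, 1513]);
translate([1245, 228, 72]) cube([92, 23, 1513]);
translate([1385, 228, 72]) cube([92, 23, 1513]);
translate([1525, 228, 72]) cube([92, 23, 1513]);
translate([1665, 228, 72]) cube([92, 23, 1513]);
translate([1805, 228, 72]) cube([92, 23, 1513]);
translate([1945, 228, 72]) cube([92, 23, 1513]);


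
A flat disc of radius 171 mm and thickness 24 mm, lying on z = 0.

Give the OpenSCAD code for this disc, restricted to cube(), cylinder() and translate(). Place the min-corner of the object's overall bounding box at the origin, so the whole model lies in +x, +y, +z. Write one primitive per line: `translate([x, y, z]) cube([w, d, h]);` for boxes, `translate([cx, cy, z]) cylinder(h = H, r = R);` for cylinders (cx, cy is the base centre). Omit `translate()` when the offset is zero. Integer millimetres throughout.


translate([171, 171, 0]) cylinder(h = 24, r = 171);


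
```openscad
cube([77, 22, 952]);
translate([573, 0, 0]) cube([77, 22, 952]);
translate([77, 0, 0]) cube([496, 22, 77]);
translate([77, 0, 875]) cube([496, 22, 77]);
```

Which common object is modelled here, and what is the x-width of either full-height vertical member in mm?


A picture frame. The border width is 77 mm.

Four thin pieces enclosing a rectangular opening — a picture frame. The two full-height stiles are 952 mm tall; the top rail sits at z = 875 and is 77 mm tall, so the border above the opening is 952 − 875 = 77 mm, matching the stile x-width.


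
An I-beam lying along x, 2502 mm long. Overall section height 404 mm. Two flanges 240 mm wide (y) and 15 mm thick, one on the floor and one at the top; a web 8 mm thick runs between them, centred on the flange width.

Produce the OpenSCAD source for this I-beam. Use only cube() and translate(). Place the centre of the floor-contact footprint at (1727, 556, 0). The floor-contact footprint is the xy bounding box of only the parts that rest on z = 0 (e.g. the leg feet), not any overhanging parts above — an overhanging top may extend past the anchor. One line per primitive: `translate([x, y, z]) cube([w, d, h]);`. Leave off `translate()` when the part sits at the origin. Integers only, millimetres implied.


translate([476, 436, 0]) cube([2502, 240, 15]);
translate([476, 552, 15]) cube([2502, 8, 374]);
translate([476, 436, 389]) cube([2502, 240, 15]);


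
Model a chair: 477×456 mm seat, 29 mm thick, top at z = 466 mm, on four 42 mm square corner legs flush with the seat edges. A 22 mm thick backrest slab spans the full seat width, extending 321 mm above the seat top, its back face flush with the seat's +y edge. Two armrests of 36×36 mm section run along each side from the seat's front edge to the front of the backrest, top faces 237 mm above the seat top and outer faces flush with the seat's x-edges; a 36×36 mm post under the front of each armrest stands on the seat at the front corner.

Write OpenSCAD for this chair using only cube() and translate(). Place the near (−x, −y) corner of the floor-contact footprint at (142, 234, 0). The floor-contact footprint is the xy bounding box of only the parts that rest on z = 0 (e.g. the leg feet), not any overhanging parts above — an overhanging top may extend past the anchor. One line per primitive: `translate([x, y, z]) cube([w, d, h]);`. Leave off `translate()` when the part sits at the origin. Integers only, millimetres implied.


translate([142, 234, 437]) cube([477, 456, 29]);
translate([142, 234, 0]) cube([42, 42, 437]);
translate([577, 234, 0]) cube([42, 42, 437]);
translate([142, 648, 0]) cube([42, 42, 437]);
translate([577, 648, 0]) cube([42, 42, 437]);
translate([142, 668, 466]) cube([477, 22, 321]);
translate([142, 234, 667]) cube([36, 434, 36]);
translate([583, 234, 667]) cube([36, 434, 36]);
translate([142, 234, 466]) cube([36, 36, 201]);
translate([583, 234, 466]) cube([36, 36, 201]);


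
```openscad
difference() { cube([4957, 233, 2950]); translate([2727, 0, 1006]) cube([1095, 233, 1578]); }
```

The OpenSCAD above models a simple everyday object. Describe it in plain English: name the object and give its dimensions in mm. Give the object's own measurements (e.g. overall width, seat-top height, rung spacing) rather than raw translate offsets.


A wall 4957 mm long (x), 233 mm thick (y), 2950 mm tall, with a rectangular window opening cut through it. The opening is 1095 mm wide and 1578 mm tall; its sill is at z = 1006 mm and its near (−x) edge is 2727 mm from the wall's −x end. The opening passes through the full wall thickness.


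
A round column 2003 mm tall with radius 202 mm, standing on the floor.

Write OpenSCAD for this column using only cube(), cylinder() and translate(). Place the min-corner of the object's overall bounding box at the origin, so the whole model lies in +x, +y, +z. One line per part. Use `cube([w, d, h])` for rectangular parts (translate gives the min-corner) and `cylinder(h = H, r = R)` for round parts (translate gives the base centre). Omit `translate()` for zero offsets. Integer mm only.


translate([202, 202, 0]) cylinder(h = 2003, r = 202);


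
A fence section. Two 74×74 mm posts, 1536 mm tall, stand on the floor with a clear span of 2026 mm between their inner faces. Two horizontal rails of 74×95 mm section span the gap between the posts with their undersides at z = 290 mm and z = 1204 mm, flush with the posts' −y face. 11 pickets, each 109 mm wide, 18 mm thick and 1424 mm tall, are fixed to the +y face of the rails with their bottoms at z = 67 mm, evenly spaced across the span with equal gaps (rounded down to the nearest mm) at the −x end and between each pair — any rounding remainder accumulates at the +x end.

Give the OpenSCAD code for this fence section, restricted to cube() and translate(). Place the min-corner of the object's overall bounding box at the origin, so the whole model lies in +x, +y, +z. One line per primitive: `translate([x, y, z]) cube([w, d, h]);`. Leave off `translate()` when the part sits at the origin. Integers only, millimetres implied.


cube([74, 74, 1536]);
translate([2100, 0, 0]) cube([74, 74, 1536]);
translate([74, 0, 290]) cube([2026, 74, 95]);
translate([74, 0, 1204]) cube([2026, 74, 95]);
translate([142, 74, 67]) cube([109, 18, 1424]);
translate([319, 74, 67]) cube([109, 18, 1424]);
translate([496, 74, 67]) cube([109, 18, 1424]);
translate([673, 74, 67]) cube([109, 18, 1424]);
translate([850, 74, 67]) cube([109, 18, 1424]);
translate([1027, 74, 67]) cube([109, 18, 1424]);
translate([1204, 74, 67]) cube([109, 18, 1424]);
translate([1381, 74, 67]) cube([109, 18, 1424]);
translate([1558, 74, 67]) cube([109, 18, 1424]);
translate([1735, 74, 67]) cube([109, 18, 1424]);
translate([1912, 74, 67]) cube([109, 18, 1424]);


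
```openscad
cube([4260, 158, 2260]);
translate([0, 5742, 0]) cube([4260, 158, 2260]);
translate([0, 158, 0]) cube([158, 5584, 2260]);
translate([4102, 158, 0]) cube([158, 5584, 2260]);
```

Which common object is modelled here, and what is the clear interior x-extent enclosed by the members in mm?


A house (or room) frame. The interior width is 3944 mm.

Four 2260 mm walls enclosing a rectangle with no floor or roof — a room or house frame. Outside width is 4260 mm and wall thickness is 158 mm, so the interior width is 4260 − 2 × 158 = 3944 mm.


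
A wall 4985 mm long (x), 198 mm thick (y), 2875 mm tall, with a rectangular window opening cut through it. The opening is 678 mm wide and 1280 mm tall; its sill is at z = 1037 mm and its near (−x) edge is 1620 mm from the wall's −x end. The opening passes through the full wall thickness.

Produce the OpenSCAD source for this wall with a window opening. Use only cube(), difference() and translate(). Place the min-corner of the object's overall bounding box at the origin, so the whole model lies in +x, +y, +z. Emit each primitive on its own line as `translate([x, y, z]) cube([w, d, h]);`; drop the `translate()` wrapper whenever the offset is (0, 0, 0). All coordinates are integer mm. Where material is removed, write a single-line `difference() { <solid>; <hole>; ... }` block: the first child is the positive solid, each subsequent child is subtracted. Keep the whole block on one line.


difference() { cube([4985, 198, 2875]); translate([1620, 0, 1037]) cube([678, 198, 1280]); }


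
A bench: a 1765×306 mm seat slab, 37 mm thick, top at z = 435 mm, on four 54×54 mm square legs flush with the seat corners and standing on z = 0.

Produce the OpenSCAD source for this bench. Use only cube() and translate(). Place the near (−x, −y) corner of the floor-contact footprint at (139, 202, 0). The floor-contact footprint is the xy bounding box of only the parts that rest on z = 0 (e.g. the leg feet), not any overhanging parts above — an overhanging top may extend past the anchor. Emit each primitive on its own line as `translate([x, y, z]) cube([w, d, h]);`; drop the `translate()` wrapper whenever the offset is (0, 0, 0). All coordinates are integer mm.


translate([139, 202, 398]) cube([1765, 306, 37]);
translate([139, 202, 0]) cube([54, 54, 398]);
translate([139, 454, 0]) cube([54, 54, 398]);
translate([1850, 202, 0]) cube([54, 54, 398]);
translate([1850, 454, 0]) cube([54, 54, 398]);


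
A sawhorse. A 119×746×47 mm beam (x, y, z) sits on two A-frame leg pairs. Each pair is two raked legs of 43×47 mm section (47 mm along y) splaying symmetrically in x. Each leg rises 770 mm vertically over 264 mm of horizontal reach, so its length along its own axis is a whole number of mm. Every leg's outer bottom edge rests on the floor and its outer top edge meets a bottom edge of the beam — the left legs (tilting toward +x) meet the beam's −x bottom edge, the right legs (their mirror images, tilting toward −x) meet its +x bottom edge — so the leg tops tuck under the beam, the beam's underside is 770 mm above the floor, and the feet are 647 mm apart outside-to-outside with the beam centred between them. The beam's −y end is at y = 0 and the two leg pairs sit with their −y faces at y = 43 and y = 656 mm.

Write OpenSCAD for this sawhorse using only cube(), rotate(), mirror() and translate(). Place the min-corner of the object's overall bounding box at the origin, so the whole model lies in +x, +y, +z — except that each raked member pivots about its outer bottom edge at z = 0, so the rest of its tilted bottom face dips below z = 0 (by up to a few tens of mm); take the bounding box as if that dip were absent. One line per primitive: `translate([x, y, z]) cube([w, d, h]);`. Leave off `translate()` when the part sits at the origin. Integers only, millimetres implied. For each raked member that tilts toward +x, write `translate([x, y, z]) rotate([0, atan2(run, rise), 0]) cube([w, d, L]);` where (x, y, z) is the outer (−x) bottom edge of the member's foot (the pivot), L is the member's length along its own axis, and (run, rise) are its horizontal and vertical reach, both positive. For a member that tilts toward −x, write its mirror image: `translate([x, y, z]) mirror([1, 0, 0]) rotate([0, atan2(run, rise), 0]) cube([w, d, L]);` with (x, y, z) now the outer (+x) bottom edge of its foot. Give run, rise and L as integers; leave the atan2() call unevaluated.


translate([264, 0, 770]) cube([119, 746, 47]);
translate([0, 43, 0]) rotate([0, atan2(264, 770), 0]) cube([43, 47, 814]);
translate([647, 43, 0]) mirror([1, 0, 0]) rotate([0, atan2(264, 770), 0]) cube([43, 47, 814]);
translate([0, 656, 0]) rotate([0, atan2(264, 770), 0]) cube([43, 47, 814]);
translate([647, 656, 0]) mirror([1, 0, 0]) rotate([0, atan2(264, 770), 0]) cube([43, 47, 814]);
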